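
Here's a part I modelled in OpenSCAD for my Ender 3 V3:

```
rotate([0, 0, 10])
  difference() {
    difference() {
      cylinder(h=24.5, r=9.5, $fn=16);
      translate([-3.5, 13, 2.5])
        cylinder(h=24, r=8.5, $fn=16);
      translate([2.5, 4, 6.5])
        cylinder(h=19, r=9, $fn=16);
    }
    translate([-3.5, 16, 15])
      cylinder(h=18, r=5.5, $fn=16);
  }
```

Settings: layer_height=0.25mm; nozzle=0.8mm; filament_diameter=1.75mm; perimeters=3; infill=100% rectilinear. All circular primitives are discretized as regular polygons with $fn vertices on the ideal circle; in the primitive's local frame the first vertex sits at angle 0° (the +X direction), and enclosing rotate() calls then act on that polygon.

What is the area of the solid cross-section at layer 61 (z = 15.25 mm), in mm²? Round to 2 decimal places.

98.06 mm²

At z = 15.25 mm: the cylinder: section is a regular 16-gon, circumradius r=9.5 (area = (16/2)·9.500²·sin(360°/16) = 276.30 mm²); the cylinder at (-3.5, 13): section is a regular 16-gon, circumradius r=8.5 (area = (16/2)·8.500²·sin(360°/16) = 221.19 mm²); the r=9 cylinder at (2.5, 4) contributes a regular 16-gon of circumradius 9 (area = (16/2)·9.000²·sin(360°/16) = 247.98 mm²); After the difference (first − rest): starting from the r=9.5 cylinder (276.30 mm²), the r=8.5 cylinder at (-3.5, 13) partially overlaps it — only the 34.17 mm² overlap (of its 221.19 mm²) is removed, clipping the outline; the r=9 cylinder at (2.5, 4) partially overlaps it — only the 144.07 mm² overlap (of its 247.98 mm²) is removed, clipping the outline — area = 98.06 mm²; the r=5.5 cylinder at (-3.5, 16) contributes a regular 16-gon of circumradius 5.5 (area = (16/2)·5.500²·sin(360°/16) = 92.61 mm²); After the difference (first − rest): starting from that combined region (98.06 mm²), the r=5.5 cylinder at (-3.5, 16) misses the remaining region (no effect) — area = 98.06 mm²; (whole slice rotated 10° about Z — lengths, areas and connectivity unchanged). Overall, the cross-section is a single solid region. Net area = 98.06 mm².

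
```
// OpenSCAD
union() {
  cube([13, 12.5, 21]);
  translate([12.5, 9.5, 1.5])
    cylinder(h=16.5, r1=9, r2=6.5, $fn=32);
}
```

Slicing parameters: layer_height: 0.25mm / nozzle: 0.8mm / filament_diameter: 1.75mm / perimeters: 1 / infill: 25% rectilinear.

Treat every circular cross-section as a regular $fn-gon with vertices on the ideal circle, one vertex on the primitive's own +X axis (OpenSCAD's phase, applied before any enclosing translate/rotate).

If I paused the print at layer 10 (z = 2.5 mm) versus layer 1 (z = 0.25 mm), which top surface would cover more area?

layer 10 (z = 2.5 mm)

Layer 10 (z = 2.5): the cube (footprint 13×12.5) is included at this height (area 162.50 mm²); the cone at (12.5, 9.5): at t=0.061 of its height the radius interpolates to r₁+(r₂−r₁)t = 8.848, giving a regular 32-gon of that circumradius (area = (32/2)·8.848²·sin(360°/32) = 244.40 mm²); Merging all regions: the regions partially overlap — summed areas 406.90 mm² minus the doubly-counted overlap 92.95 mm² gives 313.95 mm² — area = 313.95 mm². So its area = 313.95 mm². Layer 1 (z = 0.25): the cube is present — its section is the full 13×12.5 rectangle (area 162.50 mm²); the cone at (12.5, 9.5) does not reach this height (z outside [1.5, 18]); Taking the union: only the 13×12.5 cube is present, so the union is just that shape — area = 162.50 mm². So its area = 162.50 mm². Layer 10 is larger (313.95 vs 162.50 mm²).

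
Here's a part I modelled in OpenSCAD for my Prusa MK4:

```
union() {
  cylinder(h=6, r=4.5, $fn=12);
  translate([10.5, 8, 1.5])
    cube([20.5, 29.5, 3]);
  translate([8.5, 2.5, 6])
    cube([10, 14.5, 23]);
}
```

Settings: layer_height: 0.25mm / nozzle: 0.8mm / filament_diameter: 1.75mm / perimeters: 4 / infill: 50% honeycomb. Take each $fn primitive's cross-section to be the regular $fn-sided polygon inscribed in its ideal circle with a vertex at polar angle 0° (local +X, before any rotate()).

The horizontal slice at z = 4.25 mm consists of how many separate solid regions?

2

At z = 4.25 mm: the r=4.5 cylinder gives a regular 12-gon of circumradius 4.5 (constant along its height); the cube at (10.5, 8) is present — its section is the full 20.5×29.5 rectangle; the cube at (8.5, 2.5) is absent (z outside [6, 29]); Merging all regions: the 2 present regions are separate (no shared area or edge), so areas and boundary lengths simply add and each stays a separate island — 2 connected regions. The result has 2 disconnected regions.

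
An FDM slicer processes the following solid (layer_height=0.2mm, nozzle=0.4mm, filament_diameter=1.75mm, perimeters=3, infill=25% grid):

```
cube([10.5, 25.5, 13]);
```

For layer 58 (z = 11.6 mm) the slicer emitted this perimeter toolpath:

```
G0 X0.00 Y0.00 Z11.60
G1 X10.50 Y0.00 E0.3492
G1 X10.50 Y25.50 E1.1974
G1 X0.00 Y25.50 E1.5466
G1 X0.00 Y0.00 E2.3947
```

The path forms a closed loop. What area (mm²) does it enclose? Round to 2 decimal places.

Apply the shoelace formula to the sequence of (X, Y) vertices; enclosed area = 267.75 mm².

267.75 mm²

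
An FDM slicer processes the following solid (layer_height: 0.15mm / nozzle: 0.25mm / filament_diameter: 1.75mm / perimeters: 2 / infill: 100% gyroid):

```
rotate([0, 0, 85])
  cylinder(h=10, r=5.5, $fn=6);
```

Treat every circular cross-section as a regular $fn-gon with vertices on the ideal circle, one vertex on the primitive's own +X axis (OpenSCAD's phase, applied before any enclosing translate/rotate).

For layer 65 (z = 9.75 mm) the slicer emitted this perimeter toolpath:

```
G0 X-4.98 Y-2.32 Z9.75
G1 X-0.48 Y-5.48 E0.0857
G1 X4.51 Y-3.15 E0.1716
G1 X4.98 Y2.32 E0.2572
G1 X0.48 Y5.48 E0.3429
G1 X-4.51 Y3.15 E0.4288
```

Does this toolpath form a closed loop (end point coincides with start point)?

Start point (G0): (-4.98, -2.32). End point (last G1): the path does not return to the start — open.

no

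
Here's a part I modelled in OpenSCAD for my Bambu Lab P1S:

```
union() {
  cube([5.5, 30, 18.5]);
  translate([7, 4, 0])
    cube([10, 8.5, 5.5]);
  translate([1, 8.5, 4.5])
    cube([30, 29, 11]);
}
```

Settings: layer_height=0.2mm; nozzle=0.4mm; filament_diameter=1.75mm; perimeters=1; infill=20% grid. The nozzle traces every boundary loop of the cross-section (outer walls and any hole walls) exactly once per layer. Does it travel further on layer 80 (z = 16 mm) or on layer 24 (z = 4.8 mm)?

layer 24 (z = 4.8 mm)

Layer 80 (z = 16): the cube is present — its section is the full 5.5×30 rectangle (perimeter 71.00 mm); the cube at (7, 4) is not intersected at this z (z outside [0, 5.5]); the cube at (1, 8.5) is absent (z outside [4.5, 15.5]); Taking the union: only the 5.5×30 cube is present, so the union is just that shape — boundary = 71.00 mm. So its perimeter = 71.00 mm. Layer 24 (z = 4.8): the cube is present — its section is the full 5.5×30 rectangle (perimeter 71.00 mm); the 10×8.5 cube at (7, 4) contributes its full rectangle (perimeter 37.00 mm); the cube at (1, 8.5) is present — its section is the full 30×29 rectangle (perimeter 118.00 mm); Merging all regions: the regions partially overlap (shared area 136.75 mm²), so the edge portions inside another operand are dropped and the merged outline is re-measured after clipping — boundary = 146.00 mm. So its perimeter = 146.00 mm. Layer 24 is larger (146.00 vs 71.00 mm).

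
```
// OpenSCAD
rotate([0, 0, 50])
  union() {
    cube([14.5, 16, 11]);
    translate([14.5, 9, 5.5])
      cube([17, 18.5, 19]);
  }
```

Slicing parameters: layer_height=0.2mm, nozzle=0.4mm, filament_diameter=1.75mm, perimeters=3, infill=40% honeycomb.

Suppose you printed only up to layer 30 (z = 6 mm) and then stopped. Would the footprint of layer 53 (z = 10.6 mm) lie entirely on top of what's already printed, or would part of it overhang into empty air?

Compare the two slices. At z = 6: the cube (footprint 14.5×16) is included at this height (area 232.00 mm²); the cube at (14.5, 9) is present — its section is the full 17×18.5 rectangle (area 314.50 mm²); Taking the union: the 2 present regions share edge segments without overlapping in area, so areas simply add but the touching pieces fuse into one outline (the shared edge portions become interior and drop out of the boundary) — area = 546.50 mm²; (whole slice rotated 50° about Z — lengths, areas and connectivity unchanged). At z = 10.6: the cube is present — its section is the full 14.5×16 rectangle (area 232.00 mm²); the cube at (14.5, 9) (footprint 17×18.5) is included at this height (area 314.50 mm²); Merging all regions: the 2 present regions share edge segments without overlapping in area, so areas simply add but the touching pieces fuse into one outline (the shared edge portions become interior and drop out of the boundary) — area = 546.50 mm²; (whole slice rotated 50° about Z — lengths, areas and connectivity unchanged). Checking containment: the cross-section at z = 10.6 is a subset of the cross-section at z = 6.

entirely on top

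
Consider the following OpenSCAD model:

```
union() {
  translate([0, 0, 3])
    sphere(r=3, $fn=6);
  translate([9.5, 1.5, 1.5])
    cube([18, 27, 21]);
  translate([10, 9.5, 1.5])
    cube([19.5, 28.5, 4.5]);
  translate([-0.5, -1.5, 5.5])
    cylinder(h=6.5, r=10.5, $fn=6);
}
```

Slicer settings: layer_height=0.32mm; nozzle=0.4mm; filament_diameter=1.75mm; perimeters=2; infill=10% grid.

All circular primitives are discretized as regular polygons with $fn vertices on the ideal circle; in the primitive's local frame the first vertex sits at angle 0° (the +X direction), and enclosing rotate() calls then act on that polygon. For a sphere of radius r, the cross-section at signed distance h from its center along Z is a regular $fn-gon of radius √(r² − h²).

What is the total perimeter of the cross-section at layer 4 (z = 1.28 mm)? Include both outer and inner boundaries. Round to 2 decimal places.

At z = 1.28 mm: the r=3 sphere contributes a regular 6-gon of circumradius √(3²−1.72²) = 2.458 (perimeter = 2·6·2.458·sin(180°/6) = 14.75 mm); the cube at (9.5, 1.5) is absent (z outside [1.5, 22.5]); the cube at (10, 9.5) does not reach this height (z outside [1.5, 6]); the cylinder at (-0.5, -1.5) does not reach this height (z outside [5.5, 12]); Taking the union: only the r=3 sphere is present, so the union is just that shape — boundary = 14.75 mm. Overall, the cross-section is a single solid region. Total boundary length (outer) = 14.75 mm.

14.75 mm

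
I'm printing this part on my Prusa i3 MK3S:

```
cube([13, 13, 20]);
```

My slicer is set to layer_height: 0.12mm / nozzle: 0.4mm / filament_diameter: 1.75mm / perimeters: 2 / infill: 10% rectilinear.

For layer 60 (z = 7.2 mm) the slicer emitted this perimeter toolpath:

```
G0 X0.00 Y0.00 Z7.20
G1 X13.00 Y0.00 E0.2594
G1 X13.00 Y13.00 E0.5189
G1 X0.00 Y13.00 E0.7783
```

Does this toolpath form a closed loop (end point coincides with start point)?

Start point (G0): (0.00, 0.00). End point (last G1): the path does not return to the start — open.

no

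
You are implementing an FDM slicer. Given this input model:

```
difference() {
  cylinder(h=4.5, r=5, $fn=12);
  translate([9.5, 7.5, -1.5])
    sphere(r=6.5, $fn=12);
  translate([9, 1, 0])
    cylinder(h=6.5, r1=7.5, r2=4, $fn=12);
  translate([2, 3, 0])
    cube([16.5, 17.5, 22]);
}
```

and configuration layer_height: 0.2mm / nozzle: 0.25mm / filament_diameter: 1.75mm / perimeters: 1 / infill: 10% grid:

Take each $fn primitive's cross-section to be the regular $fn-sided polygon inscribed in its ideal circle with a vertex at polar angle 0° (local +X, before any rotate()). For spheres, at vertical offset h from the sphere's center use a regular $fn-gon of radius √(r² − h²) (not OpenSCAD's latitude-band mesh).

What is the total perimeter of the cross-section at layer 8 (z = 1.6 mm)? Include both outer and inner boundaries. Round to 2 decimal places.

30.90 mm

At z = 1.6 mm: the cylinder: section is a regular 12-gon, circumradius r=5 (perimeter = 2·12·5.000·sin(180°/12) = 31.06 mm); the r=6.5 sphere at (9.5, 7.5) slices to a regular 12-gon of circumradius 5.713 (√(r²−h²) with h=3.1 from center) (perimeter = 2·12·5.713·sin(180°/12) = 35.49 mm); the cone at (9, 1): at t=0.246 of its height the radius interpolates to r₁+(r₂−r₁)t = 6.638, giving a regular 12-gon of that circumradius (perimeter = 2·12·6.638·sin(180°/12) = 41.24 mm); the 16.5×17.5 cube at (2, 3) contributes its full rectangle (perimeter 68.00 mm); Subtracting the remaining from the first: starting from the r=5 cylinder, the r=6.5 sphere at (9.5, 7.5) misses the remaining region (no effect); the cone at (9, 1) partially overlaps it — only the 10.73 mm² overlap (of its 132.21 mm²) is removed, clipping the outline; the 16.5×17.5 cube at (2, 3) partially overlaps it — only the 1.24 mm² overlap (of its 288.75 mm²) is removed, clipping the outline — boundary = 30.90 mm. Overall, the cross-section is a single solid region. Total boundary length (outer) = 30.90 mm.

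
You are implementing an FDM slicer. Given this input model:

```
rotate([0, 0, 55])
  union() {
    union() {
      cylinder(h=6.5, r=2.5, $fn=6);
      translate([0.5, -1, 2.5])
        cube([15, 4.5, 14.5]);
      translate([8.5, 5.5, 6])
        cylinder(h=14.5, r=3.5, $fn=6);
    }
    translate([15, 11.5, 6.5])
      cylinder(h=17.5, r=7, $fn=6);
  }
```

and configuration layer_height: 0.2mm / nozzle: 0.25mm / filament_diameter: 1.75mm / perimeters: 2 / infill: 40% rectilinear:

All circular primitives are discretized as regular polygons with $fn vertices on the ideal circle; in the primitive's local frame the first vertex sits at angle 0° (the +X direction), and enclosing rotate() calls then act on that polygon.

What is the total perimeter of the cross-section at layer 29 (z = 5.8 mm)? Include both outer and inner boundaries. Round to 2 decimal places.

At z = 5.8 mm: the r=2.5 cylinder contributes a regular 6-gon of circumradius 2.5 (perimeter = 2·6·2.500·sin(180°/6) = 15.00 mm); the cube at (0.5, -1) is present — its section is the full 15×4.5 rectangle (perimeter 39.00 mm); the cylinder at (8.5, 5.5) is absent (z outside [6, 20.5]); Combining (union): the regions partially overlap (shared area 4.69 mm²), so the edge portions inside another operand are dropped and the merged outline is re-measured after clipping — boundary = 45.01 mm; the cylinder at (15, 11.5) is absent (z outside [6.5, 24]); Merging all regions: only the result so far is present, so the union is just that shape — boundary = 45.01 mm; (whole slice rotated 55° about Z — lengths, areas and connectivity unchanged). Overall, the cross-section is a single solid region. Total boundary length (outer) = 45.01 mm.

45.01 mm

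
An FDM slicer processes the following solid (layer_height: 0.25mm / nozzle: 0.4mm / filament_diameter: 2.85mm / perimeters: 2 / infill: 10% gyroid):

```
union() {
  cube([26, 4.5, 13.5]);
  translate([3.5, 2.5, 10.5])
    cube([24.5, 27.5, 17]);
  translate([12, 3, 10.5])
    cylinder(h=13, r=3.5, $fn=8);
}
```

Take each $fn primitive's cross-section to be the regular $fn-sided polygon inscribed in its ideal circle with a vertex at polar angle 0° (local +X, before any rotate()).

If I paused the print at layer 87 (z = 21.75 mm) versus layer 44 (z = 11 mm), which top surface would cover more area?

layer 44 (z = 11 mm)

Layer 87 (z = 21.75): the cube is absent (z outside [0, 13.5]); the cube at (3.5, 2.5) is present — its section is the full 24.5×27.5 rectangle (area 673.75 mm²); the cylinder at (12, 3): section is a regular 8-gon, circumradius r=3.5 (area = (8/2)·3.500²·sin(360°/8) = 34.65 mm²); Combining (union): the regions partially overlap — summed areas 708.40 mm² minus the doubly-counted overlap 20.72 mm² gives 687.68 mm² — area = 687.68 mm². So its area = 687.68 mm². Layer 44 (z = 11): the 26×4.5 cube contributes its full rectangle (area 117.00 mm²); the 24.5×27.5 cube at (3.5, 2.5) contributes its full rectangle (area 673.75 mm²); the r=3.5 cylinder at (12, 3) contributes a regular 8-gon of circumradius 3.5 (area = (8/2)·3.500²·sin(360°/8) = 34.65 mm²); Combining (union): the regions partially overlap — summed areas 825.40 mm² minus the doubly-counted overlap 79.04 mm² gives 746.35 mm² — area = 746.35 mm². So its area = 746.35 mm². Layer 44 is larger (746.35 vs 687.68 mm²).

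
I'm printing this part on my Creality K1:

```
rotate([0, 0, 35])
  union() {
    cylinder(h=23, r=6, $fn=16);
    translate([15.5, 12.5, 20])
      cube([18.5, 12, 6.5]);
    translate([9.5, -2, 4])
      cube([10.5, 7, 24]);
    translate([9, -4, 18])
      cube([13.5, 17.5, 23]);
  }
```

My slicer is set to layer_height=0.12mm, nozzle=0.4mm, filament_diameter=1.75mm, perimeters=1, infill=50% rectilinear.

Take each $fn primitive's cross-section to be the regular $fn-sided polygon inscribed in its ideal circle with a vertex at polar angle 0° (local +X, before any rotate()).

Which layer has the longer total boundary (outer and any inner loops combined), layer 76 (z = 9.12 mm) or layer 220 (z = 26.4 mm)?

layer 220 (z = 26.4 mm)

Layer 76 (z = 9.12): the r=6 cylinder contributes a regular 16-gon of circumradius 6 (perimeter = 2·16·6.000·sin(180°/16) = 37.46 mm); the cube at (15.5, 12.5) is absent (z outside [20, 26.5]); the cube at (9.5, -2) is present — its section is the full 10.5×7 rectangle (perimeter 35.00 mm); the cube at (9, -4) is not intersected at this z (z outside [18, 41]); Merging all regions: the 2 present regions are separate (no shared area or edge), so areas and boundary lengths simply add and each stays a separate island — boundary = 72.46 mm; (whole slice rotated 35° about Z — lengths, areas and connectivity unchanged). So its perimeter = 72.46 mm. Layer 220 (z = 26.4): the cylinder is not intersected at this z (z outside [0, 23]); the cube at (15.5, 12.5) is present — its section is the full 18.5×12 rectangle (perimeter 61.00 mm); the 10.5×7 cube at (9.5, -2) contributes its full rectangle (perimeter 35.00 mm); the 13.5×17.5 cube at (9, -4) contributes its full rectangle (perimeter 62.00 mm); Taking the union: the regions partially overlap (shared area 80.50 mm²), so the edge portions inside another operand are dropped and the merged outline is re-measured after clipping — boundary = 107.00 mm; (whole slice rotated 35° about Z — lengths, areas and connectivity unchanged). So its perimeter = 107.00 mm. Layer 220 is larger (107.00 vs 72.46 mm).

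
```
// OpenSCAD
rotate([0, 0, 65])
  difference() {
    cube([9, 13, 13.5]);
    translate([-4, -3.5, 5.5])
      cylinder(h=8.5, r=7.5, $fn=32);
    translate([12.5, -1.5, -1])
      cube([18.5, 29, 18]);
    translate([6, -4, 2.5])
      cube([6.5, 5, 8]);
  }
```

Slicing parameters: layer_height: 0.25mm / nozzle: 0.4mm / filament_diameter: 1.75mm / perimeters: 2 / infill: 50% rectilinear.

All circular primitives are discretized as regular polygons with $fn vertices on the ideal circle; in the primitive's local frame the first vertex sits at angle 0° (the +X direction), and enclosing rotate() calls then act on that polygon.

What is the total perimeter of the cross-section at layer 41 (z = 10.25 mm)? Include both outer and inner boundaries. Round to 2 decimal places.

At z = 10.25 mm: the 9×13 cube contributes its full rectangle (perimeter 44.00 mm); the cylinder at (-4, -3.5): section is a regular 32-gon, circumradius r=7.5 (perimeter = 2·32·7.500·sin(180°/32) = 47.05 mm); the cube at (12.5, -1.5) (footprint 18.5×29) is included at this height (perimeter 95.00 mm); the 6.5×5 cube at (6, -4) contributes its full rectangle (perimeter 23.00 mm); After the difference (first − rest): starting from the 9×13 cube, the r=7.5 cylinder at (-4, -3.5) partially overlaps it — only the 4.31 mm² overlap (of its 175.58 mm²) is removed, clipping the outline; the 18.5×29 cube at (12.5, -1.5) misses the remaining region (no effect); the 6.5×5 cube at (6, -4) partially overlaps it — only the 3.00 mm² overlap (of its 32.50 mm²) is removed, clipping the outline — boundary = 42.47 mm; (rotated 65° about Z; rotation is an isometry so areas/perimeters/island counts are preserved). Overall, the cross-section is a single solid region. Total boundary length (outer) = 42.47 mm.

42.47 mm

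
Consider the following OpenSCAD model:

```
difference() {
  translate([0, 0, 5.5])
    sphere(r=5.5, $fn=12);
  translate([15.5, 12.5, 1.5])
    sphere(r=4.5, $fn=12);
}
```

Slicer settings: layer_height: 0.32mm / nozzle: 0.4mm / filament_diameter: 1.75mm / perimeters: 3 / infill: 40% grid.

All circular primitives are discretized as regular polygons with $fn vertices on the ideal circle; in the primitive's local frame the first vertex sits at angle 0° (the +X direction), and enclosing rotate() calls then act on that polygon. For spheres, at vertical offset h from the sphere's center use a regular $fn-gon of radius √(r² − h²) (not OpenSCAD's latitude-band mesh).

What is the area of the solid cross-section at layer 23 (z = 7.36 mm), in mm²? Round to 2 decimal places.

80.37 mm²

At z = 7.36 mm: the r=5.5 sphere contributes a regular 12-gon of circumradius √(5.5²−1.86²) = 5.176 (area = (12/2)·5.176²·sin(360°/12) = 80.37 mm²); the sphere at (15.5, 12.5) does not reach this height (|z−center|=5.860 > r=4.5); Subtracting the remaining from the first: none of the subtracted shapes is present at this height, so the r=5.5 sphere is unchanged — area = 80.37 mm². Overall, the cross-section is a single solid region. Net area = 80.37 mm².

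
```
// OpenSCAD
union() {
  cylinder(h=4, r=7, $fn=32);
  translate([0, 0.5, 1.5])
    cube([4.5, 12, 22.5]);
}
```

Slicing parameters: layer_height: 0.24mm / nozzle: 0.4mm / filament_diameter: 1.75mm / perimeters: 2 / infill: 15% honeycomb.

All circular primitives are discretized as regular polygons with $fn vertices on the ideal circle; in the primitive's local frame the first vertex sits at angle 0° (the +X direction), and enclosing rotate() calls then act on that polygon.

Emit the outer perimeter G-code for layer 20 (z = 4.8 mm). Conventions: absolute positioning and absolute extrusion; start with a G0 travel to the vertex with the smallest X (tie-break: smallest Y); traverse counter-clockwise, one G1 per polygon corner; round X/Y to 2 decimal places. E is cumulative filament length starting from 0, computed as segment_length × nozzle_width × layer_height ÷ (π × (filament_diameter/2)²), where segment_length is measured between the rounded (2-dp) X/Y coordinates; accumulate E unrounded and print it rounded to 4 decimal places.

At z = 4.8 mm: the cylinder is absent (z outside [0, 4]); the 4.5×12 cube at (0, 0.5) contributes its full rectangle; Taking the union: only the 4.5×12 cube at (0, 0.5) is present, so the union is just that shape — 1 connected region. The outline is a single polygon with 4 vertices. Extrusion per mm of travel: 0.4 × 0.24 / (π × 0.875²) = 0.039912. Accumulating E over each segment gives final E = 1.3171.

G0 X0.00 Y0.50 Z4.80
G1 X4.50 Y0.50 E0.1796
G1 X4.50 Y12.50 E0.6586
G1 X0.00 Y12.50 E0.8382
G1 X0.00 Y0.50 E1.3171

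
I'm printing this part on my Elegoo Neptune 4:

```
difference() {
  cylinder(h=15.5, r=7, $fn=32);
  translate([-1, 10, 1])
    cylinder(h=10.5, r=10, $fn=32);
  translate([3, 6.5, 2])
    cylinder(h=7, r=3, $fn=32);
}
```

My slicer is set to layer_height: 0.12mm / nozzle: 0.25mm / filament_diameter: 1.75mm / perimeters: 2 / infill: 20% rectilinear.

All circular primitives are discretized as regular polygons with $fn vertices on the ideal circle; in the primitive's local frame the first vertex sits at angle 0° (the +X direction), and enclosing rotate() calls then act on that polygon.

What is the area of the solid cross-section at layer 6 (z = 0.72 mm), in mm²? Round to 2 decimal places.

At z = 0.72 mm: the r=7 cylinder contributes a regular 32-gon of circumradius 7 (area = (32/2)·7.000²·sin(360°/32) = 152.95 mm²); the cylinder at (-1, 10) does not reach this height (z outside [1, 11.5]); the cylinder at (3, 6.5) is absent (z outside [2, 9]); Taking the first minus the rest: none of the subtracted shapes is present at this height, so the r=7 cylinder is unchanged — area = 152.95 mm². Overall, the cross-section is a single solid region. Net area = 152.95 mm².

152.95 mm²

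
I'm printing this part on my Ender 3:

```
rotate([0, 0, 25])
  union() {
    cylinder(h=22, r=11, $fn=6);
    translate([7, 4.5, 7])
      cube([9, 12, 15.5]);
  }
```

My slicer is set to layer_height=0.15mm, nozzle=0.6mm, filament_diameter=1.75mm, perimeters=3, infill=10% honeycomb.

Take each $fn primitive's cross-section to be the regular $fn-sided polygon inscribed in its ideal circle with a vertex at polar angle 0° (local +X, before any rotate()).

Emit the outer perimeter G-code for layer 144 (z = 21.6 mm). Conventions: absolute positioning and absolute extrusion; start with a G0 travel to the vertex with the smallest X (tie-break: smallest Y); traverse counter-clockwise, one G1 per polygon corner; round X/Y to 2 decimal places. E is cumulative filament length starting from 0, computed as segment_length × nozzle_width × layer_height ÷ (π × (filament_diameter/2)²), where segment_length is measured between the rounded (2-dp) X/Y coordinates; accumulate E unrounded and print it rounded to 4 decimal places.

At z = 21.6 mm: the r=11 cylinder gives a regular 6-gon of circumradius 11 (constant along its height); the cube at (7, 4.5) is present — its section is the full 9×12 rectangle; Taking the union: the regions partially overlap (shared area 1.70 mm²), so overlapping operands fuse into one piece — 1 connected region; (whole slice rotated 25° about Z — lengths, areas and connectivity unchanged). The outline is a single polygon with 11 vertices. Extrusion per mm of travel: 0.6 × 0.15 / (π × 0.875²) = 0.037418. Accumulating E over each segment gives final E = 3.7936.

G0 X-9.97 Y-4.65 Z21.60
G1 X-0.96 Y-10.96 E0.4116
G1 X9.01 Y-6.31 E0.8232
G1 X9.97 Y4.65 E1.2349
G1 X5.71 Y7.63 E1.4294
G1 X12.60 Y10.84 E1.7138
G1 X7.53 Y21.72 E2.1630
G1 X-0.63 Y17.91 E2.4999
G1 X3.42 Y9.24 E2.8580
G1 X0.96 Y10.96 E2.9703
G1 X-9.01 Y6.31 E3.3819
G1 X-9.97 Y-4.65 E3.7936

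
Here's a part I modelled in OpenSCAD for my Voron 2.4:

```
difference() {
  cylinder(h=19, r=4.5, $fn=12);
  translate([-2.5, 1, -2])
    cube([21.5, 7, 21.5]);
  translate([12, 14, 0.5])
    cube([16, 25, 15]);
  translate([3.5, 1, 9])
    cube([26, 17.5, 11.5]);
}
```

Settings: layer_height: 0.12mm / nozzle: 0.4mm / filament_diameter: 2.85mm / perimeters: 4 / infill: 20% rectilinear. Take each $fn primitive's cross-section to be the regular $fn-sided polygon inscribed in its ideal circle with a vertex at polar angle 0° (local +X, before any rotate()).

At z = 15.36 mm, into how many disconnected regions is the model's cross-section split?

At z = 15.36 mm: the r=4.5 cylinder gives a regular 12-gon of circumradius 4.5 (constant along its height); the cube at (-2.5, 1) (footprint 21.5×7) is included at this height; the cube at (12, 14) is present — its section is the full 16×25 rectangle; the cube at (3.5, 1) is present — its section is the full 26×17.5 rectangle; Subtracting the remaining from the first: starting from the r=4.5 cylinder, the 21.5×7 cube at (-2.5, 1) partially overlaps it — only the 18.71 mm² overlap (of its 150.50 mm²) is removed, clipping the outline; the 16×25 cube at (12, 14) misses the remaining region (no effect); the 26×17.5 cube at (3.5, 1) misses the remaining region (no effect) — 1 connected region. The result has 1 disconnected region.

1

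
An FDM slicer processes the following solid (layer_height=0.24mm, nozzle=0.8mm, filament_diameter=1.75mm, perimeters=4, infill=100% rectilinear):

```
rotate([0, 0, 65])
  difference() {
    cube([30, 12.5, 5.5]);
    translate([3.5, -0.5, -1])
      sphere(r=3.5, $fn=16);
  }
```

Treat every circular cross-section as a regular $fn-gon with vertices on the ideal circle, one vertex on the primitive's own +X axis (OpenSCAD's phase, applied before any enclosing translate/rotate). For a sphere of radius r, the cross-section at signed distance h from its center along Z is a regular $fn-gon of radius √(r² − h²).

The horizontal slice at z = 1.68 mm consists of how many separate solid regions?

At z = 1.68 mm: the cube (footprint 30×12.5) is included at this height; the sphere at (3.5, -0.5): section is a regular 16-gon, circumradius = √(r²−h²) = √(3.5²−2.68²) = 2.251; Taking the first minus the rest: starting from the 30×12.5 cube, the r=3.5 sphere at (3.5, -0.5) partially overlaps it — only the 5.56 mm² overlap (of its 15.51 mm²) is removed, clipping the outline — 1 connected region; (whole slice rotated 65° about Z — lengths, areas and connectivity unchanged). The result has 1 disconnected region.

1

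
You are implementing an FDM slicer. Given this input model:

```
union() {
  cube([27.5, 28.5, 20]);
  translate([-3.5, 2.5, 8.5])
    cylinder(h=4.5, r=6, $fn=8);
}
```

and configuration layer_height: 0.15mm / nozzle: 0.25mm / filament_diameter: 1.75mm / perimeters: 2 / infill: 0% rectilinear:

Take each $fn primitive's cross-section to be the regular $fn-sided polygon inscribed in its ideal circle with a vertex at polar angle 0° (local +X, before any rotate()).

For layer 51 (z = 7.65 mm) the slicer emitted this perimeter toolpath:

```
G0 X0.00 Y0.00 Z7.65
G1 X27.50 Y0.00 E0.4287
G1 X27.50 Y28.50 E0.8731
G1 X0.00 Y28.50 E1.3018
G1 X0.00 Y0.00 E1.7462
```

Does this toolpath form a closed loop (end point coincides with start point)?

Start point (G0): (0.00, 0.00). End point (last G1): the path returns to the start — closed.

yes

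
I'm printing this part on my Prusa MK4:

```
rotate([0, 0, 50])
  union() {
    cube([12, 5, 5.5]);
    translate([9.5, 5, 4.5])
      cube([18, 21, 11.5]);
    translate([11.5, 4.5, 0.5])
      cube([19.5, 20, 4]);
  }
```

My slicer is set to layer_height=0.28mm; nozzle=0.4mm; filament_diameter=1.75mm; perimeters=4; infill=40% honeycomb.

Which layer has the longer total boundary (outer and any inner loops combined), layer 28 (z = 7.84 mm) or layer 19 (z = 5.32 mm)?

layer 19 (z = 5.32 mm)

Layer 28 (z = 7.84): the cube is absent (z outside [0, 5.5]); the cube at (9.5, 5) (footprint 18×21) is included at this height (perimeter 78.00 mm); the cube at (11.5, 4.5) is not intersected at this z (z outside [0.5, 4.5]); Combining (union): only the 18×21 cube at (9.5, 5) is present, so the union is just that shape — boundary = 78.00 mm; (whole slice rotated 50° about Z — lengths, areas and connectivity unchanged). So its perimeter = 78.00 mm. Layer 19 (z = 5.32): the 12×5 cube contributes its full rectangle (perimeter 34.00 mm); the 18×21 cube at (9.5, 5) contributes its full rectangle (perimeter 78.00 mm); the cube at (11.5, 4.5) is absent (z outside [0.5, 4.5]); Taking the union: the 2 present regions share edge segments without overlapping in area, so areas simply add but the touching pieces fuse into one outline (the shared edge portions become interior and drop out of the boundary) — boundary = 107.00 mm; (whole slice rotated 50° about Z — lengths, areas and connectivity unchanged). So its perimeter = 107.00 mm. Layer 19 is larger (107.00 vs 78.00 mm).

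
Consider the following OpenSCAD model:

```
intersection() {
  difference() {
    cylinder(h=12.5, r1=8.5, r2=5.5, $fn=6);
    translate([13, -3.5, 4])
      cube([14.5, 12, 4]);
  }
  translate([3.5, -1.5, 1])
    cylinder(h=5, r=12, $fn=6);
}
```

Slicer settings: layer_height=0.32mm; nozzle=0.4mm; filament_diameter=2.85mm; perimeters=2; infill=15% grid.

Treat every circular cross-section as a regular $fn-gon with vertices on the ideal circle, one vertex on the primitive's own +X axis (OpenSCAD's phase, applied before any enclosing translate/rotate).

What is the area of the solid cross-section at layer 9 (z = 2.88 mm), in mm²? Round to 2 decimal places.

At z = 2.88 mm: the cone (r1=8.5→r2=5.5) has section circumradius 7.809 here — a regular 6-gon (area = (6/2)·7.809²·sin(360°/6) = 158.42 mm²); the cube at (13, -3.5) does not reach this height (z outside [4, 8]); Taking the first minus the rest: none of the subtracted shapes is present at this height, so the cone is unchanged — area = 158.42 mm²; the r=12 cylinder at (3.5, -1.5) contributes a regular 6-gon of circumradius 12 (area = (6/2)·12.000²·sin(360°/6) = 374.12 mm²); Keeping only the common overlap: the r=12 cylinder at (3.5, -1.5) partially overlaps that combined region; clipping to the common part keeps 157.23 mm² — area = 157.23 mm². Overall, the cross-section is a single solid region. Net area = 157.23 mm².

157.23 mm²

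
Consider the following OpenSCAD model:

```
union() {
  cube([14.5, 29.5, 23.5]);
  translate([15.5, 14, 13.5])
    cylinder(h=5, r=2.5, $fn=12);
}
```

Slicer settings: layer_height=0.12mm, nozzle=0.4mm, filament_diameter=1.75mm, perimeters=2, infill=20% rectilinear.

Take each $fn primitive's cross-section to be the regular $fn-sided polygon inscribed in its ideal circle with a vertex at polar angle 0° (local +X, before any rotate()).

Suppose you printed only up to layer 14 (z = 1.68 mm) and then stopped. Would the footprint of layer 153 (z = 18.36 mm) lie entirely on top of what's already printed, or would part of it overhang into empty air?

part overhangs

Compare the two slices. At z = 1.68: the 14.5×29.5 cube contributes its full rectangle (area 427.75 mm²); the cylinder at (15.5, 14) is not intersected at this z (z outside [13.5, 18.5]); Merging all regions: only the 14.5×29.5 cube is present, so the union is just that shape — area = 427.75 mm². At z = 18.36: the cube (footprint 14.5×29.5) is included at this height (area 427.75 mm²); the r=2.5 cylinder at (15.5, 14) contributes a regular 12-gon of circumradius 2.5 (area = (12/2)·2.500²·sin(360°/12) = 18.75 mm²); Merging all regions: the regions partially overlap — summed areas 446.50 mm² minus the doubly-counted overlap 4.64 mm² gives 441.86 mm² — area = 441.86 mm². Checking containment: at z = 18.36 the cross-section extends beyond the z = 1.68 cross-section by about 14.11 mm².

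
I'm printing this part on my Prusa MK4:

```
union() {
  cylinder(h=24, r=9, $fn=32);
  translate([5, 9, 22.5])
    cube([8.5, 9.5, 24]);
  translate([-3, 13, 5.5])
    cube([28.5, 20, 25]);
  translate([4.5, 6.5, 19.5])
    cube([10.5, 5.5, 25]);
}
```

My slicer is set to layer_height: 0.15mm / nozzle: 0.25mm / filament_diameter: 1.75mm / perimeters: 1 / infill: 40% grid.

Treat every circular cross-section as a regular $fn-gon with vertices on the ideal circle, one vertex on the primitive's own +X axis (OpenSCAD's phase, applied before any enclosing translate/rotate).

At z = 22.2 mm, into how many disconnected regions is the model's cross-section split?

2

At z = 22.2 mm: the r=9 cylinder gives a regular 32-gon of circumradius 9 (constant along its height); the cube at (5, 9) is absent (z outside [22.5, 46.5]); the cube at (-3, 13) is present — its section is the full 28.5×20 rectangle; the 10.5×5.5 cube at (4.5, 6.5) contributes its full rectangle; Taking the union: the regions partially overlap (shared area 1.15 mm²), so overlapping operands fuse into one piece — 2 connected regions. The result has 2 disconnected regions.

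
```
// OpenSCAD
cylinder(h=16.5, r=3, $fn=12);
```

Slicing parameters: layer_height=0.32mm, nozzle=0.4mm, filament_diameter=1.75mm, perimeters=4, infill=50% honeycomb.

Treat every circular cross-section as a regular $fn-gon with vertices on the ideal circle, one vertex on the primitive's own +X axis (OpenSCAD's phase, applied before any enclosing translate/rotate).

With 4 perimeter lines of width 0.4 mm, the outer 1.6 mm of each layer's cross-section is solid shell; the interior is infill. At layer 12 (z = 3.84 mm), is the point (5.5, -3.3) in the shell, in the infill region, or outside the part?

At z = 3.84 mm: the cylinder: section is a regular 12-gon, circumradius r=3. Overall, the cross-section is a single solid region. The nearest boundary edge runs (1.50, -2.60)→(2.60, -1.50); distance from the point to it = 3.41 mm. The point is not inside any of the regions above, so it lies outside the cross-section (3.41 mm from the nearest boundary).

outside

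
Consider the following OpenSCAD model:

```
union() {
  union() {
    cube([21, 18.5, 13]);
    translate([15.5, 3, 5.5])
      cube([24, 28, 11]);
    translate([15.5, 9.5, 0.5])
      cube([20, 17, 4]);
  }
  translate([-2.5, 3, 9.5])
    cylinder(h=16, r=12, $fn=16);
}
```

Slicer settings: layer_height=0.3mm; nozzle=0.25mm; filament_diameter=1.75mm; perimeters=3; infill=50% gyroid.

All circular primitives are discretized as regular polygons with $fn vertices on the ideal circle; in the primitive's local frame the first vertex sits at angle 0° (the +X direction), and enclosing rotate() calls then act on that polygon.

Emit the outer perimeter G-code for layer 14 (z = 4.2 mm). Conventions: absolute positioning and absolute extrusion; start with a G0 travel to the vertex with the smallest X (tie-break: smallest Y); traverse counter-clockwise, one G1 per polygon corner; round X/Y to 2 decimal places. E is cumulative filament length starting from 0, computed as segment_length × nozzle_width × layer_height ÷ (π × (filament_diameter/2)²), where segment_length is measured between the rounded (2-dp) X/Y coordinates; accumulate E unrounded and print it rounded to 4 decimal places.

At z = 4.2 mm: the cube (footprint 21×18.5) is included at this height; the cube at (15.5, 3) is absent (z outside [5.5, 16.5]); the cube at (15.5, 9.5) is present — its section is the full 20×17 rectangle; Taking the union: the regions partially overlap (shared area 49.50 mm²), so overlapping operands fuse into one piece — 1 connected region; the cylinder at (-2.5, 3) is not intersected at this z (z outside [9.5, 25.5]); Merging all regions: only that combined region is present, so the union is just that shape — 1 connected region. The outline is a single polygon with 8 vertices. Extrusion per mm of travel: 0.25 × 0.3 / (π × 0.875²) = 0.031181. Accumulating E over each segment gives final E = 3.8665.

G0 X0.00 Y0.00 Z4.20
G1 X21.00 Y0.00 E0.6548
G1 X21.00 Y9.50 E0.9510
G1 X35.50 Y9.50 E1.4032
G1 X35.50 Y26.50 E1.9332
G1 X15.50 Y26.50 E2.5569
G1 X15.50 Y18.50 E2.8063
G1 X0.00 Y18.50 E3.2896
G1 X0.00 Y0.00 E3.8665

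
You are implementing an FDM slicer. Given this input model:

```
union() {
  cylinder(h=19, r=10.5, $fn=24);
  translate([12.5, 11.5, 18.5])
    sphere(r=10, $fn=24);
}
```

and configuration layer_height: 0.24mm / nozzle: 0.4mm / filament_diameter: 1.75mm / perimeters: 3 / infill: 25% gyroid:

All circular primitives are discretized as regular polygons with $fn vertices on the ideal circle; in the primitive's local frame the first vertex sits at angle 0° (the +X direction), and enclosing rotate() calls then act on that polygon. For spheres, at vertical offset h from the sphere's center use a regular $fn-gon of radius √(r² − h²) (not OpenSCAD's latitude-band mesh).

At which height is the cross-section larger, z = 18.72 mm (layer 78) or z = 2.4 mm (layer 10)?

Layer 78 (z = 18.72): the r=10.5 cylinder gives a regular 24-gon of circumradius 10.5 (constant along its height) (area = (24/2)·10.500²·sin(360°/24) = 342.42 mm²); the r=10 sphere at (12.5, 11.5) slices to a regular 24-gon of circumradius 9.998 (√(r²−h²) with h=0.22 from center) (area = (24/2)·9.998²·sin(360°/24) = 310.43 mm²); Combining (union): the regions partially overlap — summed areas 652.85 mm² minus the doubly-counted overlap 25.97 mm² gives 626.88 mm² — area = 626.88 mm². So its area = 626.88 mm². Layer 10 (z = 2.4): the r=10.5 cylinder gives a regular 24-gon of circumradius 10.5 (constant along its height) (area = (24/2)·10.500²·sin(360°/24) = 342.42 mm²); the sphere at (12.5, 11.5) is not intersected at this z (|z−center|=16.100 > r=10); Merging all regions: only the r=10.5 cylinder is present, so the union is just that shape — area = 342.42 mm². So its area = 342.42 mm². Layer 78 is larger (626.88 vs 342.42 mm²).

layer 78 (z = 18.72 mm)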